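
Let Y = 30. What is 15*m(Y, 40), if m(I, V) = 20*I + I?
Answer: 9450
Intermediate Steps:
m(I, V) = 21*I
15*m(Y, 40) = 15*(21*30) = 15*630 = 9450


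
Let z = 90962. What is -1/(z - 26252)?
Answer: -1/64710 ≈ -1.5454e-5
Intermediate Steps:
-1/(z - 26252) = -1/(90962 - 26252) = -1/64710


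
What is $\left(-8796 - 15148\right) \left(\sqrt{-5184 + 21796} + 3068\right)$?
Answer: $-73460192 - 47888 \sqrt{4153} \approx -7.6546 \cdot 10^{7}$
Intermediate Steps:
$\left(-8796 - 15148\right) \left(\sqrt{-5184 + 21796} + 3068\right) = \left(-8796 - 15148\right) \left(\sqrt{16612} + 3068\right) = - 23944 \left(2 \sqrt{4153} + 3068\right) = - 23944 \left(3068 + 2 \sqrt{4153}\right) = -73460192 - 47888 \sqrt{4153}$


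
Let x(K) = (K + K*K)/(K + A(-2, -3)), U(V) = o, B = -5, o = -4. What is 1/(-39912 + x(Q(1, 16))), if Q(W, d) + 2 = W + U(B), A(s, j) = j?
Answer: -2/79829 ≈ -2.5054e-5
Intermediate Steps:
U(V) = -4
Q(W, d) = -6 + W (Q(W, d) = -2 + (W - 4) = -2 + (-4 + W) = -6 + W)
x(K) = (K + K²)/(-3 + K) (x(K) = (K + K*K)/(K - 3) = (K + K²)/(-3 + K))
1/(-39912 + x(Q(1, 16))) = 1/(-39912 + (-6 + 1)*(1 + (-6 + 1))/(-3 + (-6 + 1))) = 1/(-39912 - 5*(1 - 5)/(-3 - 5)) = 1/(-39912 - 5*(-4)/(-8)) = 1/(-39912 - 5*(-⅛)*(-4)) = 1/(-39912 - 5/2) = 1/(-79829/2) = -2/79829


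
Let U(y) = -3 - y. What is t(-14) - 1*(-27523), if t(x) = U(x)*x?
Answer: 27369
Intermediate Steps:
t(x) = x*(-3 - x) (t(x) = (-3 - x)*x = x*(-3 - x))
t(-14) - 1*(-27523) = -1*(-14)*(3 - 14) - 1*(-27523) = -1*(-14)*(-11) + 27523 = -154 + 27523 = 27369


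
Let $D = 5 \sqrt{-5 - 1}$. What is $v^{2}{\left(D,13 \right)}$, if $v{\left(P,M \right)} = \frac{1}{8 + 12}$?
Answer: $\frac{1}{400} \approx 0.0025$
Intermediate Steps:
$D = 5 i \sqrt{6}$ ($D = 5 \sqrt{-6} = 5 i \sqrt{6} \approx 12.247 i$)
$v{\left(P,M \right)} = \frac{1}{20}$
$v^{2}{\left(D,13 \right)} = \left(\frac{1}{20}\right)^{2} = \frac{1}{400}$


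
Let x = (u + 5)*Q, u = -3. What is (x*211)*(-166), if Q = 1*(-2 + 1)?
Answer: 70052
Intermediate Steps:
Q = -1 (Q = 1*(-1) = -1)
x = -2 (x = (-3 + 5)*(-1) = 2*(-1) = -2)
(x*211)*(-166) = -2*211*(-166) = -422*(-166) = 70052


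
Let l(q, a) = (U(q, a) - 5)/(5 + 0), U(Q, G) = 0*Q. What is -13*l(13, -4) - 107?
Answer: -94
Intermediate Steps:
U(Q, G) = 0
l(q, a) = -1 (l(q, a) = (0 - 5)/(5 + 0) = -5/5 = -5*⅕ = -1)
-13*l(13, -4) - 107 = -13*(-1) - 107 = 13 - 107 = -94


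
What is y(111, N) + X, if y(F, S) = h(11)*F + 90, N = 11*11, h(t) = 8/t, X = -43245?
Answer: -473817/11 ≈ -43074.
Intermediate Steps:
N = 121
y(F, S) = 90 + 8*F/11 (y(F, S) = (8/11)*F + 90 = (8*(1/11))*F + 90 = 8*F/11 + 90 = 90 + 8*F/11)
y(111, N) + X = (90 + (8/11)*111) - 43245 = (90 + 888/11) - 43245 = 1878/11 - 43245 = -473817/11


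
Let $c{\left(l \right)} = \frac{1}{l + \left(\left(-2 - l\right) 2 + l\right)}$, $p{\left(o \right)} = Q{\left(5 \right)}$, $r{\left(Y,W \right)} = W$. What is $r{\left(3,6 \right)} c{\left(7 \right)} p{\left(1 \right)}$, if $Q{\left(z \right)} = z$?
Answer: $- \frac{15}{2} \approx -7.5$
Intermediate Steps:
$p{\left(o \right)} = 5$
$c{\left(l \right)} = - \frac{1}{4}$ ($c{\left(l \right)} = \frac{1}{l + \left(\left(-4 - 2 l\right) + l\right)} = \frac{1}{l - \left(4 + l\right)} = \frac{1}{-4} = - \frac{1}{4}$)
$r{\left(3,6 \right)} c{\left(7 \right)} p{\left(1 \right)} = 6 \left(- \frac{1}{4}\right) 5 = \left(- \frac{3}{2}\right) 5 = - \frac{15}{2}$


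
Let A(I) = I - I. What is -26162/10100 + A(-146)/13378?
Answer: -13081/5050 ≈ -2.5903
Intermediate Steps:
A(I) = 0
-26162/10100 + A(-146)/13378 = -26162/10100 + 0/13378 = -26162*1/10100 + 0*(1/13378) = -13081/5050 + 0 = -13081/5050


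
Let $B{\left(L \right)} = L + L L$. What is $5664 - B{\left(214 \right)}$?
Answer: $-40346$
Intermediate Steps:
$B{\left(L \right)} = L + L^{2}$
$5664 - B{\left(214 \right)} = 5664 - 214 \left(1 + 214\right) = 5664 - 214 \cdot 215 = 5664 - 46010 = -40346$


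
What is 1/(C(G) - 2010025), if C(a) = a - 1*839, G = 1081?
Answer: -1/2009783 ≈ -4.9757e-7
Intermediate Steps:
C(a) = -839 + a (C(a) = a - 839 = -839 + a)
1/(C(G) - 2010025) = 1/((-839 + 1081) - 2010025) = 1/(242 - 2010025) = 1/(-2009783) = -1/2009783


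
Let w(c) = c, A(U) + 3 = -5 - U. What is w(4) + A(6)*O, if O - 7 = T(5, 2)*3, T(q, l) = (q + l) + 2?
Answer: -472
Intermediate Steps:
T(q, l) = 2 + l + q (T(q, l) = (l + q) + 2 = 2 + l + q)
A(U) = -8 - U (A(U) = -3 + (-5 - U) = -8 - U)
O = 34 (O = 7 + (2 + 2 + 5)*3 = 7 + 9*3 = 7 + 27 = 34)
w(4) + A(6)*O = 4 + (-8 - 1*6)*34 = 4 + (-8 - 6)*34 = 4 - 14*34 = 4 - 476 = -472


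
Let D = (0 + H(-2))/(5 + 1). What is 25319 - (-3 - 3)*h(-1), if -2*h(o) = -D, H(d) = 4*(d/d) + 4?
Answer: 25323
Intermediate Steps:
H(d) = 8 (H(d) = 4*1 + 4 = 4 + 4 = 8)
D = 4/3 (D = (0 + 8)/(5 + 1) = 8/6 = 8*(⅙) = 4/3 ≈ 1.3333)
h(o) = ⅔ (h(o) = -(-1)*4/(2*3) = -½*(-4/3) = ⅔)
25319 - (-3 - 3)*h(-1) = 25319 - (-3 - 3)*2/3 = 25319 - (-6)*2/3 = 25319 - 1*(-4) = 25319 + 4 = 25323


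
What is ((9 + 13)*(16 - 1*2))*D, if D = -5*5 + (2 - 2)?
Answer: -7700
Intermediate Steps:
D = -25 (D = -25 + 0 = -25)
((9 + 13)*(16 - 1*2))*D = ((9 + 13)*(16 - 1*2))*(-25) = (22*(16 - 2))*(-25) = (22*14)*(-25) = 308*(-25) = -7700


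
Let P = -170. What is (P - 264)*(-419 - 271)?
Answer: 299460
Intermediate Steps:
(P - 264)*(-419 - 271) = (-170 - 264)*(-419 - 271) = -434*(-690) = 299460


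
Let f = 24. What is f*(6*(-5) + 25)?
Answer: -120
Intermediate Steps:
f*(6*(-5) + 25) = 24*(6*(-5) + 25) = 24*(-30 + 25) = 24*(-5) = -120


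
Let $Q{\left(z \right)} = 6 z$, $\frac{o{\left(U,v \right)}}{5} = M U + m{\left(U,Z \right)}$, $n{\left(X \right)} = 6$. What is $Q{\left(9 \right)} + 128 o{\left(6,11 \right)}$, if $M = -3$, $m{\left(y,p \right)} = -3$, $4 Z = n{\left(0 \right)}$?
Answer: $-13386$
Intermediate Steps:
$Z = \frac{3}{2}$ ($Z = \frac{1}{4} \cdot 6 = \frac{3}{2} \approx 1.5$)
$o{\left(U,v \right)} = -15 - 15 U$ ($o{\left(U,v \right)} = 5 \left(- 3 U - 3\right) = 5 \left(-3 - 3 U\right) = -15 - 15 U$)
$Q{\left(9 \right)} + 128 o{\left(6,11 \right)} = 6 \cdot 9 + 128 \left(-15 - 90\right) = 54 + 128 \left(-15 - 90\right) = 54 + 128 \left(-105\right) = 54 - 13440 = -13386$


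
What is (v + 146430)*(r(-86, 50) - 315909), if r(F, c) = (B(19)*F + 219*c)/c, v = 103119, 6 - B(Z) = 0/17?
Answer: -1969567478892/25 ≈ -7.8783e+10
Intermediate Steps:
B(Z) = 6 (B(Z) = 6 - 0/17 = 6 - 1*0 = 6 + 0 = 6)
r(F, c) = (6*F + 219*c)/c
(v + 146430)*(r(-86, 50) - 315909) = (103119 + 146430)*((219 + 6*(-86)/50) - 315909) = 249549*((219 + 6*(-86)*(1/50)) - 315909) = 249549*((219 - 258/25) - 315909) = 249549*(5217/25 - 315909) = 249549*(-7892508/25) = -1969567478892/25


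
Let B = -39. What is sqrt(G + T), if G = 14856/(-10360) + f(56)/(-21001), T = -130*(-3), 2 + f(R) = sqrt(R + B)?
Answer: sqrt(287398446092308985 - 35219202025*sqrt(17))/27196295 ≈ 19.712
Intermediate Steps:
f(R) = -2 + sqrt(-39 + R) (f(R) = -2 + sqrt(R - 39) = -2 + sqrt(-39 + R))
T = 390
G = -38996267/27196295 - sqrt(17)/21001 (G = 14856/(-10360) + (-2 + sqrt(-39 + 56))/(-21001) = 14856*(-1/10360) + (-2 + sqrt(17))*(-1/21001) = -1857/1295 + (2/21001 - sqrt(17)/21001) = -38996267/27196295 - sqrt(17)/21001 ≈ -1.4341)
sqrt(G + T) = sqrt((-38996267/27196295 - sqrt(17)/21001) + 390) = sqrt(10567558783/27196295 - sqrt(17)/21001)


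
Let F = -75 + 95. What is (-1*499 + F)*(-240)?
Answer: 114960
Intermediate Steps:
F = 20
(-1*499 + F)*(-240) = (-1*499 + 20)*(-240) = (-499 + 20)*(-240) = -479*(-240) = 114960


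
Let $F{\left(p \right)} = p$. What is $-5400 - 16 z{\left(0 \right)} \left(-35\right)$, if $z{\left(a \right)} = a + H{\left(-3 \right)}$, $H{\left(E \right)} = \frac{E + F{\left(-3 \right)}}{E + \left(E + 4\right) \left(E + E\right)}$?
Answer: $- \frac{15080}{3} \approx -5026.7$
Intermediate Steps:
$H{\left(E \right)} = \frac{-3 + E}{E + 2 E \left(4 + E\right)}$ ($H{\left(E \right)} = \frac{E - 3}{E + \left(E + 4\right) \left(E + E\right)} = \frac{-3 + E}{E + \left(4 + E\right) 2 E} = \frac{-3 + E}{E + 2 E \left(4 + E\right)}$)
$z{\left(a \right)} = \frac{2}{3} + a$ ($z{\left(a \right)} = a + \frac{-3 - 3}{\left(-3\right) \left(9 + 2 \left(-3\right)\right)} = a - \frac{1}{3} \frac{1}{9 - 6} \left(-6\right) = a - \frac{1}{3} \cdot \frac{1}{3} \left(-6\right) = a - \frac{1}{9} \left(-6\right) = a + \frac{2}{3} = \frac{2}{3} + a$)
$-5400 - 16 z{\left(0 \right)} \left(-35\right) = -5400 - 16 \left(\frac{2}{3} + 0\right) \left(-35\right) = -5400 - 16 \cdot \frac{2}{3} \left(-35\right) = -5400 - \frac{32}{3} \left(-35\right) = -5400 - - \frac{1120}{3} = -5400 + \frac{1120}{3} = - \frac{15080}{3}$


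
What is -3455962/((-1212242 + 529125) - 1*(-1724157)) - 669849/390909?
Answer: -341384375403/67825317560 ≈ -5.0333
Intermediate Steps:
-3455962/((-1212242 + 529125) - 1*(-1724157)) - 669849/390909 = -3455962/(-683117 + 1724157) - 669849*1/390909 = -3455962/1041040 - 223283/130303 = -3455962*1/1041040 - 223283/130303 = -1727981/520520 - 223283/130303 = -341384375403/67825317560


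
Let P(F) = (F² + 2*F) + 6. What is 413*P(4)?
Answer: 12390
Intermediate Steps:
P(F) = 6 + F² + 2*F
413*P(4) = 413*(6 + 4² + 2*4) = 413*(6 + 16 + 8) = 413*30 = 12390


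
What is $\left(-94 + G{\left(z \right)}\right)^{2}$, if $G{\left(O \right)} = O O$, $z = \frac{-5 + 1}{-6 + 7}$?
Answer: $6084$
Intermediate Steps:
$z = -4$ ($z = - \frac{4}{1} = \left(-4\right) 1 = -4$)
$G{\left(O \right)} = O^{2}$
$\left(-94 + G{\left(z \right)}\right)^{2} = \left(-94 + \left(-4\right)^{2}\right)^{2} = \left(-94 + 16\right)^{2} = \left(-78\right)^{2} = 6084$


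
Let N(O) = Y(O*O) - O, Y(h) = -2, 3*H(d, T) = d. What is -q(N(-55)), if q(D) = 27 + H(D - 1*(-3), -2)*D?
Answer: -3049/3 ≈ -1016.3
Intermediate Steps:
H(d, T) = d/3
N(O) = -2 - O
q(D) = 27 + D*(1 + D/3) (q(D) = 27 + ((D - 1*(-3))/3)*D = 27 + ((D + 3)/3)*D = 27 + ((3 + D)/3)*D = 27 + (1 + D/3)*D = 27 + D*(1 + D/3))
-q(N(-55)) = -(27 + (-2 - 1*(-55))*(3 + (-2 - 1*(-55)))/3) = -(27 + (-2 + 55)*(3 + (-2 + 55))/3) = -(27 + (⅓)*53*(3 + 53)) = -(27 + (⅓)*53*56) = -(27 + 2968/3) = -1*3049/3 = -3049/3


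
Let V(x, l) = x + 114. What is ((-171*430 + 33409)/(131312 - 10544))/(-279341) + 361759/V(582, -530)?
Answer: 169501445708239/326109387584 ≈ 519.77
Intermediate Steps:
V(x, l) = 114 + x
((-171*430 + 33409)/(131312 - 10544))/(-279341) + 361759/V(582, -530) = ((-171*430 + 33409)/(131312 - 10544))/(-279341) + 361759/(114 + 582) = ((-73530 + 33409)/120768)*(-1/279341) + 361759/696 = -40121*1/120768*(-1/279341) + 361759*(1/696) = -40121/120768*(-1/279341) + 361759/696 = 40121/33735453888 + 361759/696 = 169501445708239/326109387584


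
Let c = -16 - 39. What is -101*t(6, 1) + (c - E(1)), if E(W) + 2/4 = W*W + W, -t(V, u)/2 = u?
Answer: 291/2 ≈ 145.50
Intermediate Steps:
c = -55
t(V, u) = -2*u
E(W) = -½ + W + W² (E(W) = -½ + (W*W + W) = -½ + (W² + W) = -½ + (W + W²) = -½ + W + W²)
-101*t(6, 1) + (c - E(1)) = -(-202) + (-55 - (-½ + 1 + 1²)) = -101*(-2) + (-55 - (-½ + 1 + 1)) = 202 + (-55 - 1*3/2) = 202 + (-55 - 3/2) = 202 - 113/2 = 291/2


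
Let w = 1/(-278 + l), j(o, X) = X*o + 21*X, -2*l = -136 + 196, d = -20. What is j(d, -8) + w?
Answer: -2465/308 ≈ -8.0033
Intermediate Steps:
l = -30 (l = -(-136 + 196)/2 = -1/2*60 = -30)
j(o, X) = 21*X + X*o
w = -1/308 (w = 1/(-278 - 30) = 1/(-308) = -1/308 ≈ -0.0032468)
j(d, -8) + w = -8*(21 - 20) - 1/308 = -8*1 - 1/308 = -8 - 1/308 = -2465/308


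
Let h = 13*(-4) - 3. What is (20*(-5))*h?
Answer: 5500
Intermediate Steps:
h = -55 (h = -52 - 3 = -55)
(20*(-5))*h = (20*(-5))*(-55) = -100*(-55) = 5500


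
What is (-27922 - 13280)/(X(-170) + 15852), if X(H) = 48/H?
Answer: -583695/224566 ≈ -2.5992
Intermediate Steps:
(-27922 - 13280)/(X(-170) + 15852) = (-27922 - 13280)/(48/(-170) + 15852) = -41202/(48*(-1/170) + 15852) = -41202/(-24/85 + 15852) = -41202/1347396/85 = -41202*85/1347396 = -583695/224566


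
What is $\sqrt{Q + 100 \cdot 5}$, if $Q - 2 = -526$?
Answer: $2 i \sqrt{6} \approx 4.899 i$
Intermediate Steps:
$Q = -524$ ($Q = 2 - 526 = -524$)
$\sqrt{Q + 100 \cdot 5} = \sqrt{-524 + 100 \cdot 5} = \sqrt{-524 + 500} = \sqrt{-24} = 2 i \sqrt{6}$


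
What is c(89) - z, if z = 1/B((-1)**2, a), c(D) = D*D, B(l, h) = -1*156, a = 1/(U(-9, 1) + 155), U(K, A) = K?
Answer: 1235677/156 ≈ 7921.0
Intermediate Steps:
a = 1/146 (a = 1/(-9 + 155) = 1/146 ≈ 0.0068493)
B(l, h) = -156
c(D) = D**2
z = -1/156 (z = 1/(-156) = -1/156 ≈ -0.0064103)
c(89) - z = 89**2 - 1*(-1/156) = 7921 + 1/156 = 1235677/156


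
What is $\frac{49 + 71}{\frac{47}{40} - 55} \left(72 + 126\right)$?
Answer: $- \frac{950400}{2153} \approx -441.43$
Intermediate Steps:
$\frac{49 + 71}{\frac{47}{40} - 55} \left(72 + 126\right) = \frac{120}{47 \cdot \frac{1}{40} - 55} \cdot 198 = \frac{120}{\frac{47}{40} - 55} \cdot 198 = \frac{120}{- \frac{2153}{40}} \cdot 198 = 120 \left(- \frac{40}{2153}\right) 198 = \left(- \frac{4800}{2153}\right) 198 = - \frac{950400}{2153}$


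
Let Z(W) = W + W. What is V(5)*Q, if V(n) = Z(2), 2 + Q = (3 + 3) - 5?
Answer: -4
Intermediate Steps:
Q = -1 (Q = -2 + ((3 + 3) - 5) = -2 + (6 - 5) = -2 + 1 = -1)
Z(W) = 2*W
V(n) = 4 (V(n) = 2*2 = 4)
V(5)*Q = 4*(-1) = -4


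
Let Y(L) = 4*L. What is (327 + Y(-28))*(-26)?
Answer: -5590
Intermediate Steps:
(327 + Y(-28))*(-26) = (327 + 4*(-28))*(-26) = (327 - 112)*(-26) = 215*(-26) = -5590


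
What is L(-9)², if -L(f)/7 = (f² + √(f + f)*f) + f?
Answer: 182574 - 190512*I*√2 ≈ 1.8257e+5 - 2.6942e+5*I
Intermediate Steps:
L(f) = -7*f - 7*f² - 7*√2*f^(3/2) (L(f) = -7*((f² + √(f + f)*f) + f) = -7*((f² + √(2*f)*f) + f) = -7*((f² + (√2*√f)*f) + f) = -7*((f² + √2*f^(3/2)) + f) = -7*(f + f² + √2*f^(3/2)) = -7*f - 7*f² - 7*√2*f^(3/2))
L(-9)² = (-7*(-9) - 7*(-9)² - 7*√2*(-9)^(3/2))² = (63 - 7*81 - 7*√2*(-27*I))² = (63 - 567 + 189*I*√2)² = (-504 + 189*I*√2)²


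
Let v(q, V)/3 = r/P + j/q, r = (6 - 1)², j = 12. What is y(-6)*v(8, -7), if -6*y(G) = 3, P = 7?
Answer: -213/28 ≈ -7.6071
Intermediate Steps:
y(G) = -½ (y(G) = -⅙*3 = -½)
r = 25 (r = 5² = 25)
v(q, V) = 75/7 + 36/q (v(q, V) = 3*(25/7 + 12/q) = 75/7 + 36/q)
y(-6)*v(8, -7) = -(75/7 + 36/8)/2 = -(75/7 + 36*(⅛))/2 = -(75/7 + 9/2)/2 = -½*213/14 = -213/28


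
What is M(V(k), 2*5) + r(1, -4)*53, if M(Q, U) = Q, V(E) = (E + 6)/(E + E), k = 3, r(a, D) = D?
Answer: -421/2 ≈ -210.50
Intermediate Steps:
V(E) = (6 + E)/(2*E) (V(E) = (6 + E)/((2*E)) = (6 + E)*(1/(2*E)) = (6 + E)/(2*E))
M(V(k), 2*5) + r(1, -4)*53 = (1/2)*(6 + 3)/3 - 4*53 = (1/2)*(1/3)*9 - 212 = 3/2 - 212 = -421/2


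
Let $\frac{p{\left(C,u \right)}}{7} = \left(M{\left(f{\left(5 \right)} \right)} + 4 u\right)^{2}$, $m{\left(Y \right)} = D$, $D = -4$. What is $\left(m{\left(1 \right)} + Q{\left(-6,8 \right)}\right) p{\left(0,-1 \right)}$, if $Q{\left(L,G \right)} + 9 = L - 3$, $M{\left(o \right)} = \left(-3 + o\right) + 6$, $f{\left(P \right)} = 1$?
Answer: $0$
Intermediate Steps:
$M{\left(o \right)} = 3 + o$
$Q{\left(L,G \right)} = -12 + L$ ($Q{\left(L,G \right)} = -9 + \left(L - 3\right) = -9 + \left(-3 + L\right) = -12 + L$)
$m{\left(Y \right)} = -4$
$p{\left(C,u \right)} = 7 \left(4 + 4 u\right)^{2}$ ($p{\left(C,u \right)} = 7 \left(\left(3 + 1\right) + 4 u\right)^{2} = 7 \left(4 + 4 u\right)^{2}$)
$\left(m{\left(1 \right)} + Q{\left(-6,8 \right)}\right) p{\left(0,-1 \right)} = \left(-4 - 18\right) 112 \left(1 - 1\right)^{2} = \left(-4 - 18\right) 112 \cdot 0^{2} = - 22 \cdot 112 \cdot 0 = \left(-22\right) 0 = 0$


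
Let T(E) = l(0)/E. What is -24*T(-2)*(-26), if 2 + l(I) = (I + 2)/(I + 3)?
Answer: 416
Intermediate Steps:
l(I) = -2 + (2 + I)/(3 + I) (l(I) = -2 + (I + 2)/(I + 3) = -2 + (2 + I)/(3 + I))
T(E) = -4/(3*E) (T(E) = ((-4 - 1*0)/(3 + 0))/E = ((-4 + 0)/3)/E = ((⅓)*(-4))/E = -4/(3*E))
-24*T(-2)*(-26) = -24*(-4/3/(-2))*(-26) = -24*(-4/3*(-½))*(-26) = -16*(-26) = -24*(-52/3) = 416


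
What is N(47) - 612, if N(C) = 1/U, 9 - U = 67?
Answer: -35497/58 ≈ -612.02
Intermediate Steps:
U = -58 (U = 9 - 1*67 = 9 - 67 = -58)
N(C) = -1/58 (N(C) = 1/(-58) = -1/58)
N(47) - 612 = -1/58 - 612 = -35497/58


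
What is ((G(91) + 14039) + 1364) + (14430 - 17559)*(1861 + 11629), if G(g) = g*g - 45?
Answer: -42186571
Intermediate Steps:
G(g) = -45 + g² (G(g) = g² - 45 = -45 + g²)
((G(91) + 14039) + 1364) + (14430 - 17559)*(1861 + 11629) = (((-45 + 91²) + 14039) + 1364) + (14430 - 17559)*(1861 + 11629) = (((-45 + 8281) + 14039) + 1364) - 3129*13490 = ((8236 + 14039) + 1364) - 42210210 = (22275 + 1364) - 42210210 = 23639 - 42210210 = -42186571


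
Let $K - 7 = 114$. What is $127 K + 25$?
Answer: $15392$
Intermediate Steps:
$K = 121$ ($K = 7 + 114 = 121$)
$127 K + 25 = 127 \cdot 121 + 25 = 15367 + 25 = 15392$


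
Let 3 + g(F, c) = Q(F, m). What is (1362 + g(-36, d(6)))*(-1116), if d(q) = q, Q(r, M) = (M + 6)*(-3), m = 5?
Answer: -1479816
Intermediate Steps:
Q(r, M) = -18 - 3*M (Q(r, M) = (6 + M)*(-3) = -18 - 3*M)
g(F, c) = -36 (g(F, c) = -3 + (-18 - 3*5) = -3 + (-18 - 15) = -3 - 33 = -36)
(1362 + g(-36, d(6)))*(-1116) = (1362 - 36)*(-1116) = 1326*(-1116) = -1479816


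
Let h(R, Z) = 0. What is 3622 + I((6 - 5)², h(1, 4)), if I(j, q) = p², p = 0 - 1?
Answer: 3623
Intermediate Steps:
p = -1
I(j, q) = 1 (I(j, q) = (-1)² = 1)
3622 + I((6 - 5)², h(1, 4)) = 3622 + 1 = 3623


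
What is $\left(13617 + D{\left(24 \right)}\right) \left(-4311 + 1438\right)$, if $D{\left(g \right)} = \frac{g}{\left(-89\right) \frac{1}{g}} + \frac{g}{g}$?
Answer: $- \frac{3480426898}{89} \approx -3.9106 \cdot 10^{7}$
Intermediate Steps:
$D{\left(g \right)} = 1 - \frac{g^{2}}{89}$ ($D{\left(g \right)} = g \left(- \frac{g}{89}\right) + 1 = - \frac{g^{2}}{89} + 1 = 1 - \frac{g^{2}}{89}$)
$\left(13617 + D{\left(24 \right)}\right) \left(-4311 + 1438\right) = \left(13617 + \left(1 - \frac{24^{2}}{89}\right)\right) \left(-4311 + 1438\right) = \left(13617 + \left(1 - \frac{576}{89}\right)\right) \left(-2873\right) = \left(13617 - \frac{487}{89}\right) \left(-2873\right) = \frac{1211426}{89} \left(-2873\right) = - \frac{3480426898}{89}$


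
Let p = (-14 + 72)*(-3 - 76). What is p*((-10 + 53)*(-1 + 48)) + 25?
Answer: -9260197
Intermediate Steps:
p = -4582 (p = 58*(-79) = -4582)
p*((-10 + 53)*(-1 + 48)) + 25 = -4582*(-10 + 53)*(-1 + 48) + 25 = -197026*47 + 25 = -4582*2021 + 25 = -9260222 + 25 = -9260197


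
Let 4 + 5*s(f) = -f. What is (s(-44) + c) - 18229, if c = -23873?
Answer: -42094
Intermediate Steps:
s(f) = -4/5 - f/5 (s(f) = -4/5 + (-f)/5 = -4/5 - f/5)
(s(-44) + c) - 18229 = ((-4/5 - 1/5*(-44)) - 23873) - 18229 = ((-4/5 + 44/5) - 23873) - 18229 = (8 - 23873) - 18229 = -23865 - 18229 = -42094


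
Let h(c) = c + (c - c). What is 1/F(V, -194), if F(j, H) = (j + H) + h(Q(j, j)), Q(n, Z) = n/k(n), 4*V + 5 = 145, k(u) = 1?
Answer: -1/124 ≈ -0.0080645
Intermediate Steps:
V = 35 (V = -5/4 + (¼)*145 = -5/4 + 145/4 = 35)
Q(n, Z) = n (Q(n, Z) = n/1 = n*1 = n)
h(c) = c (h(c) = c + 0 = c)
F(j, H) = H + 2*j (F(j, H) = (j + H) + j = (H + j) + j = H + 2*j)
1/F(V, -194) = 1/(-194 + 2*35) = 1/(-194 + 70) = 1/(-124) = -1/124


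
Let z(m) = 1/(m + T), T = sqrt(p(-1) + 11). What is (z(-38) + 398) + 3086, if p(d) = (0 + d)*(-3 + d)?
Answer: 4978598/1429 - sqrt(15)/1429 ≈ 3484.0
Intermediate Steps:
p(d) = d*(-3 + d)
T = sqrt(15) (T = sqrt(-(-3 - 1) + 11) = sqrt(-1*(-4) + 11) = sqrt(4 + 11) = sqrt(15) ≈ 3.8730)
z(m) = 1/(m + sqrt(15))
(z(-38) + 398) + 3086 = (1/(-38 + sqrt(15)) + 398) + 3086 = (398 + 1/(-38 + sqrt(15))) + 3086 = 3484 + 1/(-38 + sqrt(15))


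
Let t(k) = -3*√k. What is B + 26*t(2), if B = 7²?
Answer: 49 - 78*√2 ≈ -61.309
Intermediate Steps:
B = 49
B + 26*t(2) = 49 + 26*(-3*√2) = 49 - 78*√2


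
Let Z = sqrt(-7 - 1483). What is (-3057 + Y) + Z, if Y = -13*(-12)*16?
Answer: -561 + I*sqrt(1490) ≈ -561.0 + 38.601*I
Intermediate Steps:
Z = I*sqrt(1490) (Z = sqrt(-1490) = I*sqrt(1490) ≈ 38.601*I)
Y = 2496 (Y = 156*16 = 2496)
(-3057 + Y) + Z = (-3057 + 2496) + I*sqrt(1490) = -561 + I*sqrt(1490)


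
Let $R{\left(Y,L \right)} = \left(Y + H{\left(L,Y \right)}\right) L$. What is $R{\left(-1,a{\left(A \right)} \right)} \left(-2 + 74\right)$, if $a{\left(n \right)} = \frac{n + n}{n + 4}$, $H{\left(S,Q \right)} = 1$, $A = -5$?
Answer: $0$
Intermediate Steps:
$a{\left(n \right)} = \frac{2 n}{4 + n}$
$R{\left(Y,L \right)} = L \left(1 + Y\right)$ ($R{\left(Y,L \right)} = \left(Y + 1\right) L = \left(1 + Y\right) L = L \left(1 + Y\right)$)
$R{\left(-1,a{\left(A \right)} \right)} \left(-2 + 74\right) = 2 \left(-5\right) \frac{1}{4 - 5} \left(1 - 1\right) \left(-2 + 74\right) = 2 \left(-5\right) \frac{1}{-1} \cdot 0 \cdot 72 = 2 \left(-5\right) \left(-1\right) 0 \cdot 72 = 10 \cdot 0 \cdot 72 = 0 \cdot 72 = 0$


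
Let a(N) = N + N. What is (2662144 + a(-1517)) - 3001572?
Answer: -342462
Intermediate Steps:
a(N) = 2*N
(2662144 + a(-1517)) - 3001572 = (2662144 + 2*(-1517)) - 3001572 = (2662144 - 3034) - 3001572 = 2659110 - 3001572 = -342462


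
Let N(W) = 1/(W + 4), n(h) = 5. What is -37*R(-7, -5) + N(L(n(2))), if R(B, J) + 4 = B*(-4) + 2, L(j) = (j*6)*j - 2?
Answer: -146223/152 ≈ -961.99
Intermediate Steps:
L(j) = -2 + 6*j**2 (L(j) = (6*j)*j - 2 = 6*j**2 - 2 = -2 + 6*j**2)
R(B, J) = -2 - 4*B (R(B, J) = -4 + (B*(-4) + 2) = -4 + (-4*B + 2) = -4 + (2 - 4*B) = -2 - 4*B)
N(W) = 1/(4 + W)
-37*R(-7, -5) + N(L(n(2))) = -37*(-2 - 4*(-7)) + 1/(4 + (-2 + 6*5**2)) = -37*(-2 + 28) + 1/(4 + (-2 + 6*25)) = -37*26 + 1/(4 + (-2 + 150)) = -962 + 1/(4 + 148) = -962 + 1/152 = -146223/152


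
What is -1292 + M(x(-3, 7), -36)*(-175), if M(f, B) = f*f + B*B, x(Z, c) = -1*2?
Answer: -228792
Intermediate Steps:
x(Z, c) = -2
M(f, B) = B² + f² (M(f, B) = f² + B² = B² + f²)
-1292 + M(x(-3, 7), -36)*(-175) = -1292 + ((-36)² + (-2)²)*(-175) = -1292 + (1296 + 4)*(-175) = -1292 + 1300*(-175) = -1292 - 227500 = -228792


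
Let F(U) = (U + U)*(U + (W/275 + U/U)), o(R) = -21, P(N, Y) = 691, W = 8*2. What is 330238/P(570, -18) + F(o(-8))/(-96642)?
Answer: 69654187002/145749175 ≈ 477.90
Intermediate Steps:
W = 16
F(U) = 2*U*(291/275 + U) (F(U) = (U + U)*(U + (16/275 + U/U)) = (2*U)*(U + (16*(1/275) + 1)) = (2*U)*(U + (16/275 + 1)) = (2*U)*(U + 291/275) = (2*U)*(291/275 + U) = 2*U*(291/275 + U))
330238/P(570, -18) + F(o(-8))/(-96642) = 330238/691 + ((2/275)*(-21)*(291 + 275*(-21)))/(-96642) = 330238*(1/691) + ((2/275)*(-21)*(291 - 5775))*(-1/96642) = 330238/691 + ((2/275)*(-21)*(-5484))*(-1/96642) = 330238/691 + (230328/275)*(-1/96642) = 330238/691 - 1828/210925 = 69654187002/145749175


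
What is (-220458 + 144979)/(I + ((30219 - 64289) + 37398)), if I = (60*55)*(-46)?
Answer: 75479/148472 ≈ 0.50837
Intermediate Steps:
I = -151800 (I = 3300*(-46) = -151800)
(-220458 + 144979)/(I + ((30219 - 64289) + 37398)) = (-220458 + 144979)/(-151800 + ((30219 - 64289) + 37398)) = -75479/(-151800 + (-34070 + 37398)) = -75479/(-151800 + 3328) = -75479/(-148472) = -75479*(-1/148472) = 75479/148472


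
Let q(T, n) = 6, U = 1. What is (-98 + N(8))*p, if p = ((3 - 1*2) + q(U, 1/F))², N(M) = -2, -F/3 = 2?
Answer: -4900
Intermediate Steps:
F = -6 (F = -3*2 = -6)
p = 49 (p = ((3 - 1*2) + 6)² = ((3 - 2) + 6)² = (1 + 6)² = 7² = 49)
(-98 + N(8))*p = (-98 - 2)*49 = -100*49 = -4900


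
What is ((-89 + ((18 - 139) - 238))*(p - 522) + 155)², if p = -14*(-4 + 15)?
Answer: 91810818009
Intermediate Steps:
p = -154 (p = -14*11 = -154)
((-89 + ((18 - 139) - 238))*(p - 522) + 155)² = ((-89 + ((18 - 139) - 238))*(-154 - 522) + 155)² = ((-89 + (-121 - 238))*(-676) + 155)² = ((-89 - 359)*(-676) + 155)² = (-448*(-676) + 155)² = (302848 + 155)² = 303003² = 91810818009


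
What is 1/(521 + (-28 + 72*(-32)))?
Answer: -1/1811 ≈ -0.00055218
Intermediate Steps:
1/(521 + (-28 + 72*(-32))) = 1/(521 + (-28 - 2304)) = 1/(521 - 2332) = 1/(-1811) = -1/1811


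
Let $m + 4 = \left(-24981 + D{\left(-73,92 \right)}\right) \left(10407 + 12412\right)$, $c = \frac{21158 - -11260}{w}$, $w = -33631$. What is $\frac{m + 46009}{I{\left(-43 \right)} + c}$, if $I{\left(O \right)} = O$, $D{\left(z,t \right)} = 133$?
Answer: $\frac{19067448810917}{1478551} \approx 1.2896 \cdot 10^{7}$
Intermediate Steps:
$c = - \frac{32418}{33631}$ ($c = \frac{21158 - -11260}{-33631} = \left(21158 + 11260\right) \left(- \frac{1}{33631}\right) = 32418 \left(- \frac{1}{33631}\right) = - \frac{32418}{33631} \approx -0.96393$)
$m = -567006516$ ($m = -4 + \left(-24981 + 133\right) \left(10407 + 12412\right) = -4 - 567006512 = -567006516$)
$\frac{m + 46009}{I{\left(-43 \right)} + c} = \frac{-567006516 + 46009}{-43 - \frac{32418}{33631}} = - \frac{566960507}{- \frac{1478551}{33631}} = \left(-566960507\right) \left(- \frac{33631}{1478551}\right) = \frac{19067448810917}{1478551}$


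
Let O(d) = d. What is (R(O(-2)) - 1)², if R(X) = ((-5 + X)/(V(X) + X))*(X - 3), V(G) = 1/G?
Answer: 225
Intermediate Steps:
V(G) = 1/G
R(X) = (-5 + X)*(-3 + X)/(X + 1/X) (R(X) = ((-5 + X)/(1/X + X))*(X - 3) = ((-5 + X)/(X + 1/X))*(-3 + X) = (-5 + X)*(-3 + X)/(X + 1/X))
(R(O(-2)) - 1)² = (-2*(15 + (-2)² - 8*(-2))/(1 + (-2)²) - 1)² = (-2*(15 + 4 + 16)/(1 + 4) - 1)² = (-2*35/5 - 1)² = (-2*⅕*35 - 1)² = (-14 - 1)² = (-15)² = 225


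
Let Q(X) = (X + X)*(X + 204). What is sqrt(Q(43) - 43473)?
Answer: I*sqrt(22231) ≈ 149.1*I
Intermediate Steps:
Q(X) = 2*X*(204 + X) (Q(X) = (2*X)*(204 + X) = 2*X*(204 + X))
sqrt(Q(43) - 43473) = sqrt(2*43*(204 + 43) - 43473) = sqrt(2*43*247 - 43473) = sqrt(21242 - 43473) = sqrt(-22231) = I*sqrt(22231)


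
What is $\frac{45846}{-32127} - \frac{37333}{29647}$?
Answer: $- \frac{852864551}{317489723} \approx -2.6863$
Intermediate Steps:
$\frac{45846}{-32127} - \frac{37333}{29647} = 45846 \left(- \frac{1}{32127}\right) - \frac{37333}{29647} = - \frac{15282}{10709} - \frac{37333}{29647} = - \frac{852864551}{317489723}$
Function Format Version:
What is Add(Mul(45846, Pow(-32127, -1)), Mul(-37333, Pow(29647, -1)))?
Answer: Rational(-852864551, 317489723) ≈ -2.6863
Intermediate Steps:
Add(Mul(45846, Pow(-32127, -1)), Mul(-37333, Pow(29647, -1))) = Add(Mul(45846, Rational(-1, 32127)), Mul(-37333, Rational(1, 29647))) = Add(Rational(-15282, 10709), Rational(-37333, 29647)) = Rational(-852864551, 317489723)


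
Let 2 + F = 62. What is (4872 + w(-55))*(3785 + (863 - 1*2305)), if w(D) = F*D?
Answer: 3683196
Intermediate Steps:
F = 60 (F = -2 + 62 = 60)
w(D) = 60*D
(4872 + w(-55))*(3785 + (863 - 1*2305)) = (4872 + 60*(-55))*(3785 + (863 - 1*2305)) = (4872 - 3300)*(3785 + (863 - 2305)) = 1572*(3785 - 1442) = 1572*2343 = 3683196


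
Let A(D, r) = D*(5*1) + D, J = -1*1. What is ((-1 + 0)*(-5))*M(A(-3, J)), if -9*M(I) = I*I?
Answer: -180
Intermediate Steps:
J = -1
A(D, r) = 6*D (A(D, r) = D*5 + D = 5*D + D = 6*D)
M(I) = -I**2/9 (M(I) = -I*I/9 = -I**2/9)
((-1 + 0)*(-5))*M(A(-3, J)) = ((-1 + 0)*(-5))*(-(6*(-3))**2/9) = (-1*(-5))*(-1/9*(-18)**2) = 5*(-1/9*324) = 5*(-36) = -180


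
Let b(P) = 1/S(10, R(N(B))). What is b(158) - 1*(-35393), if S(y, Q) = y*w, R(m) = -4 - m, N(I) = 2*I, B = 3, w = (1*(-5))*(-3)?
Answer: 5308951/150 ≈ 35393.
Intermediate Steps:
w = 15 (w = -5*(-3) = 15)
S(y, Q) = 15*y (S(y, Q) = y*15 = 15*y)
b(P) = 1/150 (b(P) = 1/(15*10) = 1/150)
b(158) - 1*(-35393) = 1/150 - 1*(-35393) = 1/150 + 35393 = 5308951/150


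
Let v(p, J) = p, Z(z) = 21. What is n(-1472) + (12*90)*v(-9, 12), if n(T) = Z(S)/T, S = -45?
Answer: -14307861/1472 ≈ -9720.0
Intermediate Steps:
n(T) = 21/T
n(-1472) + (12*90)*v(-9, 12) = 21/(-1472) + (12*90)*(-9) = 21*(-1/1472) + 1080*(-9) = -21/1472 - 9720 = -14307861/1472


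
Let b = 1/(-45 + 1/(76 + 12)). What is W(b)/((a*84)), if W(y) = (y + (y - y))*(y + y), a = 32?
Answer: 121/329147301 ≈ 3.6762e-7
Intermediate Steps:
b = -88/3959 (b = 1/(-45 + 1/88) = 1/(-3959/88) = -88/3959 ≈ -0.022228)
W(y) = 2*y² (W(y) = (y + 0)*(2*y) = y*(2*y) = 2*y²)
W(b)/((a*84)) = (2*(-88/3959)²)/((32*84)) = (2*(7744/15673681))/2688 = (15488/15673681)*(1/2688) = 121/329147301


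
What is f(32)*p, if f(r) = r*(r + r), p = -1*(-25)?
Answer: 51200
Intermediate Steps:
p = 25
f(r) = 2*r² (f(r) = r*(2*r) = 2*r²)
f(32)*p = (2*32²)*25 = (2*1024)*25 = 2048*25 = 51200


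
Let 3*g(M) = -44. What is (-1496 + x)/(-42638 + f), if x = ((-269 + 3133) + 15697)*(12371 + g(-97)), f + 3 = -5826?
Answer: -229344407/48467 ≈ -4732.0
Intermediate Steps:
g(M) = -44/3 (g(M) = (⅓)*(-44) = -44/3)
f = -5829 (f = -3 - 5826 = -5829)
x = 229345903 (x = ((-269 + 3133) + 15697)*(12371 - 44/3) = (2864 + 15697)*(37069/3) = 18561*(37069/3) = 229345903)
(-1496 + x)/(-42638 + f) = (-1496 + 229345903)/(-42638 - 5829) = 229344407/(-48467) = 229344407*(-1/48467) = -229344407/48467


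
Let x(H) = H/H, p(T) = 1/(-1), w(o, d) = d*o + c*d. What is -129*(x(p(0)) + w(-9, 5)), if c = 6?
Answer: 1806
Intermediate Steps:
w(o, d) = 6*d + d*o (w(o, d) = d*o + 6*d = 6*d + d*o)
p(T) = -1
x(H) = 1
-129*(x(p(0)) + w(-9, 5)) = -129*(1 + 5*(6 - 9)) = -129*(1 + 5*(-3)) = -129*(1 - 15) = -129*(-14) = 1806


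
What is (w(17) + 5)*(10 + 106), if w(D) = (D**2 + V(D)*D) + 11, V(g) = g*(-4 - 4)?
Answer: -232812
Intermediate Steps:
V(g) = -8*g (V(g) = g*(-8) = -8*g)
w(D) = 11 - 7*D**2 (w(D) = (D**2 + (-8*D)*D) + 11 = (D**2 - 8*D**2) + 11 = -7*D**2 + 11 = 11 - 7*D**2)
(w(17) + 5)*(10 + 106) = ((11 - 7*17**2) + 5)*(10 + 106) = ((11 - 7*289) + 5)*116 = ((11 - 2023) + 5)*116 = (-2012 + 5)*116 = -2007*116 = -232812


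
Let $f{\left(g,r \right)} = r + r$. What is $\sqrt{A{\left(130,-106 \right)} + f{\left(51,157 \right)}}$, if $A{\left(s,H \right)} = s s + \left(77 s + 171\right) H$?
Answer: $2 i \sqrt{265493} \approx 1030.5 i$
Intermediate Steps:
$A{\left(s,H \right)} = s^{2} + H \left(171 + 77 s\right)$ ($A{\left(s,H \right)} = s^{2} + \left(171 + 77 s\right) H = s^{2} + H \left(171 + 77 s\right)$)
$f{\left(g,r \right)} = 2 r$
$\sqrt{A{\left(130,-106 \right)} + f{\left(51,157 \right)}} = \sqrt{\left(130^{2} + 171 \left(-106\right) + 77 \left(-106\right) 130\right) + 2 \cdot 157} = \sqrt{\left(16900 - 18126 - 1061060\right) + 314} = \sqrt{-1062286 + 314} = \sqrt{-1061972} = 2 i \sqrt{265493}$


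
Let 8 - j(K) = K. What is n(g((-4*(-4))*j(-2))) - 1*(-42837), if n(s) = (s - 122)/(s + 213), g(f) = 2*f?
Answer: 22832319/533 ≈ 42837.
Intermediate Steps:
j(K) = 8 - K
n(s) = (-122 + s)/(213 + s)
n(g((-4*(-4))*j(-2))) - 1*(-42837) = (-122 + 2*((-4*(-4))*(8 - 1*(-2))))/(213 + 2*((-4*(-4))*(8 - 1*(-2)))) - 1*(-42837) = (-122 + 2*(16*(8 + 2)))/(213 + 2*(16*(8 + 2))) + 42837 = (-122 + 2*(16*10))/(213 + 2*(16*10)) + 42837 = (-122 + 2*160)/(213 + 2*160) + 42837 = (-122 + 320)/(213 + 320) + 42837 = 198/533 + 42837 = 22832319/533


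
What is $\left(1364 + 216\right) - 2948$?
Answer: $-1368$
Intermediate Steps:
$\left(1364 + 216\right) - 2948 = 1580 - 2948 = -1368$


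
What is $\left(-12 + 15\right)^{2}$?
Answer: $9$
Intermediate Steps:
$\left(-12 + 15\right)^{2} = 3^{2} = 9$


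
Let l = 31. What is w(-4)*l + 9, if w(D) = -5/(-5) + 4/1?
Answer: 164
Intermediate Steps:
w(D) = 5 (w(D) = -5*(-1/5) + 4*1 = 1 + 4 = 5)
w(-4)*l + 9 = 5*31 + 9 = 155 + 9 = 164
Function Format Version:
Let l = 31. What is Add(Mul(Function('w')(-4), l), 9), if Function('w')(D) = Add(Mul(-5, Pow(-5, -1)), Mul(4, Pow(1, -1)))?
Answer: 164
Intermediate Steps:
Function('w')(D) = 5 (Function('w')(D) = Add(Mul(-5, Rational(-1, 5)), Mul(4, 1)) = Add(1, 4) = 5)
Add(Mul(Function('w')(-4), l), 9) = Add(Mul(5, 31), 9) = Add(155, 9) = 164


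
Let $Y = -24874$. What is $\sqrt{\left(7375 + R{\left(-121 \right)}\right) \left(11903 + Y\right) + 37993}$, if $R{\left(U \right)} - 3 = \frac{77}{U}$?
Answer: $\frac{i \sqrt{11574108678}}{11} \approx 9780.3 i$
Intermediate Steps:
$R{\left(U \right)} = 3 + \frac{77}{U}$
$\sqrt{\left(7375 + R{\left(-121 \right)}\right) \left(11903 + Y\right) + 37993} = \sqrt{\left(7375 + \left(3 + \frac{77}{-121}\right)\right) \left(11903 - 24874\right) + 37993} = \sqrt{\left(7375 + \left(3 + 77 \left(- \frac{1}{121}\right)\right)\right) \left(-12971\right) + 37993} = \sqrt{\left(7375 + \left(3 - \frac{7}{11}\right)\right) \left(-12971\right) + 37993} = \sqrt{\left(7375 + \frac{26}{11}\right) \left(-12971\right) + 37993} = \sqrt{\frac{81151}{11} \left(-12971\right) + 37993} = \sqrt{- \frac{1052609621}{11} + 37993} = \sqrt{- \frac{1052191698}{11}} = \frac{i \sqrt{11574108678}}{11}$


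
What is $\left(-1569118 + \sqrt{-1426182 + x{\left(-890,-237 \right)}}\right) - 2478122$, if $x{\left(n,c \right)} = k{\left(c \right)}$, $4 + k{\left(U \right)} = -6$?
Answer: $-4047240 + 4 i \sqrt{89137} \approx -4.0472 \cdot 10^{6} + 1194.2 i$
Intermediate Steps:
$k{\left(U \right)} = -10$ ($k{\left(U \right)} = -4 - 6 = -10$)
$x{\left(n,c \right)} = -10$
$\left(-1569118 + \sqrt{-1426182 + x{\left(-890,-237 \right)}}\right) - 2478122 = \left(-1569118 + \sqrt{-1426182 - 10}\right) - 2478122 = \left(-1569118 + \sqrt{-1426192}\right) - 2478122 = \left(-1569118 + 4 i \sqrt{89137}\right) - 2478122 = -4047240 + 4 i \sqrt{89137}$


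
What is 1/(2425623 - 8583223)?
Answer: -1/6157600 ≈ -1.6240e-7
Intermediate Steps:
1/(2425623 - 8583223) = 1/(-6157600) = -1/6157600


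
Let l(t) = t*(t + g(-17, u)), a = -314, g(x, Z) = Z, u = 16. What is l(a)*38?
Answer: 3555736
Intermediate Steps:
l(t) = t*(16 + t) (l(t) = t*(t + 16) = t*(16 + t))
l(a)*38 = -314*(16 - 314)*38 = -314*(-298)*38 = 93572*38 = 3555736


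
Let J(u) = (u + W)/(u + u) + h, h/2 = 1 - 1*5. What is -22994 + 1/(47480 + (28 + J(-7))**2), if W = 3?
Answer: -53959651847/2346684 ≈ -22994.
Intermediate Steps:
h = -8 (h = 2*(1 - 1*5) = 2*(1 - 5) = 2*(-4) = -8)
J(u) = -8 + (3 + u)/(2*u) (J(u) = (u + 3)/(u + u) - 8 = (3 + u)/((2*u)) - 8 = (3 + u)*(1/(2*u)) - 8 = (3 + u)/(2*u) - 8 = -8 + (3 + u)/(2*u))
-22994 + 1/(47480 + (28 + J(-7))**2) = -22994 + 1/(47480 + (28 + (3/2)*(1 - 5*(-7))/(-7))**2) = -22994 + 1/(47480 + (28 + (3/2)*(-1/7)*(1 + 35))**2) = -22994 + 1/(47480 + (28 + (3/2)*(-1/7)*36)**2) = -22994 + 1/(47480 + (28 - 54/7)**2) = -22994 + 1/(47480 + (142/7)**2) = -22994 + 1/(47480 + 20164/49) = -22994 + 1/(2346684/49) = -22994 + 49/2346684 = -53959651847/2346684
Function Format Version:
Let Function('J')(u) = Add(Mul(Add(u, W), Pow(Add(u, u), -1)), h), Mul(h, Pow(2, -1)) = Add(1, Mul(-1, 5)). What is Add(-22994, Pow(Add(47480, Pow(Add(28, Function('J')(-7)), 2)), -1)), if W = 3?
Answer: Rational(-53959651847, 2346684) ≈ -22994.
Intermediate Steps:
h = -8 (h = Mul(2, Add(1, Mul(-1, 5))) = Mul(2, Add(1, -5)) = Mul(2, -4) = -8)
Function('J')(u) = Add(-8, Mul(Rational(1, 2), Pow(u, -1), Add(3, u))) (Function('J')(u) = Add(Mul(Add(u, 3), Pow(Add(u, u), -1)), -8) = Add(Mul(Add(3, u), Pow(Mul(2, u), -1)), -8) = Add(Mul(Add(3, u), Mul(Rational(1, 2), Pow(u, -1))), -8) = Add(Mul(Rational(1, 2), Pow(u, -1), Add(3, u)), -8) = Add(-8, Mul(Rational(1, 2), Pow(u, -1), Add(3, u))))
Add(-22994, Pow(Add(47480, Pow(Add(28, Function('J')(-7)), 2)), -1)) = Add(-22994, Pow(Add(47480, Pow(Add(28, Mul(Rational(3, 2), Pow(-7, -1), Add(1, Mul(-5, -7)))), 2)), -1)) = Add(-22994, Pow(Add(47480, Pow(Add(28, Mul(Rational(3, 2), Rational(-1, 7), Add(1, 35))), 2)), -1)) = Add(-22994, Pow(Add(47480, Pow(Add(28, Mul(Rational(3, 2), Rational(-1, 7), 36)), 2)), -1)) = Add(-22994, Pow(Add(47480, Pow(Add(28, Rational(-54, 7)), 2)), -1)) = Add(-22994, Pow(Add(47480, Pow(Rational(142, 7), 2)), -1)) = Add(-22994, Pow(Add(47480, Rational(20164, 49)), -1)) = Add(-22994, Pow(Rational(2346684, 49), -1)) = Add(-22994, Rational(49, 2346684)) = Rational(-53959651847, 2346684)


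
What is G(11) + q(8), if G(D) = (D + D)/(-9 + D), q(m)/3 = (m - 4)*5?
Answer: 71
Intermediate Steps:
q(m) = -60 + 15*m (q(m) = 3*((m - 4)*5) = 3*((-4 + m)*5) = 3*(-20 + 5*m) = -60 + 15*m)
G(D) = 2*D/(-9 + D) (G(D) = (2*D)/(-9 + D) = 2*D/(-9 + D))
G(11) + q(8) = 2*11/(-9 + 11) + (-60 + 15*8) = 2*11/2 + (-60 + 120) = 2*11*(½) + 60 = 11 + 60 = 71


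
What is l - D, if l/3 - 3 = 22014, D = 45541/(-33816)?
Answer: 2233626157/33816 ≈ 66052.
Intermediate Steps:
D = -45541/33816 (D = 45541*(-1/33816) = -45541/33816 ≈ -1.3467)
l = 66051 (l = 9 + 3*22014 = 9 + 66042 = 66051)
l - D = 66051 - 1*(-45541/33816) = 66051 + 45541/33816 = 2233626157/33816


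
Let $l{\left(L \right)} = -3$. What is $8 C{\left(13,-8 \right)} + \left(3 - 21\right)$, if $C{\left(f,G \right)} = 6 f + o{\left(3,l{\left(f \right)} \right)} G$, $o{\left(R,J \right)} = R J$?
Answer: $1182$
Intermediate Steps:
$o{\left(R,J \right)} = J R$
$C{\left(f,G \right)} = - 9 G + 6 f$ ($C{\left(f,G \right)} = 6 f + \left(-3\right) 3 G = 6 f - 9 G = - 9 G + 6 f$)
$8 C{\left(13,-8 \right)} + \left(3 - 21\right) = 8 \left(\left(-9\right) \left(-8\right) + 6 \cdot 13\right) + \left(3 - 21\right) = 8 \left(72 + 78\right) + \left(3 - 21\right) = 8 \cdot 150 - 18 = 1200 - 18 = 1182$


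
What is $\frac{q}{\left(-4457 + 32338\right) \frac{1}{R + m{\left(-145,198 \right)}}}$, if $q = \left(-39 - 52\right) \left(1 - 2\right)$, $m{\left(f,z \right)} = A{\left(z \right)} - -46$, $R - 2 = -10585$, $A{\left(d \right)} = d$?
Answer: $- \frac{19201}{569} \approx -33.745$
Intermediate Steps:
$R = -10583$ ($R = 2 - 10585 = -10583$)
$m{\left(f,z \right)} = 46 + z$ ($m{\left(f,z \right)} = z - -46 = z + 46 = 46 + z$)
$q = 91$ ($q = - 91 \left(1 - 2\right) = \left(-91\right) \left(-1\right) = 91$)
$\frac{q}{\left(-4457 + 32338\right) \frac{1}{R + m{\left(-145,198 \right)}}} = \frac{91}{\left(-4457 + 32338\right) \frac{1}{-10583 + \left(46 + 198\right)}} = \frac{91}{27881 \frac{1}{-10583 + 244}} = \frac{91}{27881 \frac{1}{-10339}} = \frac{91}{27881 \left(- \frac{1}{10339}\right)} = \frac{91}{- \frac{569}{211}} = 91 \left(- \frac{211}{569}\right) = - \frac{19201}{569}$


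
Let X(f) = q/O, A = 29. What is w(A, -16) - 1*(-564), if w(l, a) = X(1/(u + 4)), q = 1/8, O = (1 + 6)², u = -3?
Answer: 221089/392 ≈ 564.00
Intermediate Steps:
O = 49 (O = 7² = 49)
q = ⅛ ≈ 0.12500
X(f) = 1/392 (X(f) = (⅛)/49 = (⅛)*(1/49) = 1/392)
w(l, a) = 1/392
w(A, -16) - 1*(-564) = 1/392 - 1*(-564) = 1/392 + 564 = 221089/392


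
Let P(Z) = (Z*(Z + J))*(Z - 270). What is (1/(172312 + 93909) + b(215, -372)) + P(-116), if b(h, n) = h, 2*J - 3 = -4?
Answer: -1388659051768/266221 ≈ -5.2162e+6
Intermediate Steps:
J = -½ (J = 3/2 + (½)*(-4) = 3/2 - 2 = -½ ≈ -0.50000)
P(Z) = Z*(-270 + Z)*(-½ + Z) (P(Z) = (Z*(Z - ½))*(Z - 270) = (Z*(-½ + Z))*(-270 + Z) = Z*(-270 + Z)*(-½ + Z))
(1/(172312 + 93909) + b(215, -372)) + P(-116) = (1/(172312 + 93909) + 215) + (½)*(-116)*(270 - 541*(-116) + 2*(-116)²) = (1/266221 + 215) + (½)*(-116)*(270 + 62756 + 2*13456) = (1/266221 + 215) + (½)*(-116)*(270 + 62756 + 26912) = 57237516/266221 + (½)*(-116)*89938 = 57237516/266221 - 5216404 = -1388659051768/266221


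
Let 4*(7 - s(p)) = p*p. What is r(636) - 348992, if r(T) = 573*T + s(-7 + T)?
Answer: -333869/4 ≈ -83467.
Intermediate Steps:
s(p) = 7 - p²/4 (s(p) = 7 - p*p/4 = 7 - p²/4)
r(T) = 7 + 573*T - (-7 + T)²/4 (r(T) = 573*T + (7 - (-7 + T)²/4) = 7 + 573*T - (-7 + T)²/4)
r(636) - 348992 = (-21/4 - ¼*636² + (1153/2)*636) - 348992 = (-21/4 - ¼*404496 + 366654) - 348992 = (-21/4 - 101124 + 366654) - 348992 = 1062099/4 - 348992 = -333869/4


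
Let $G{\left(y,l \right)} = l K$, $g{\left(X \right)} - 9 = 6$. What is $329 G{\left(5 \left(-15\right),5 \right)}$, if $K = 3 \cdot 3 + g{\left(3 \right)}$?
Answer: $39480$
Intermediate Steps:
$g{\left(X \right)} = 15$ ($g{\left(X \right)} = 9 + 6 = 15$)
$K = 24$ ($K = 3 \cdot 3 + 15 = 9 + 15 = 24$)
$G{\left(y,l \right)} = 24 l$ ($G{\left(y,l \right)} = l 24 = 24 l$)
$329 G{\left(5 \left(-15\right),5 \right)} = 329 \cdot 24 \cdot 5 = 329 \cdot 120 = 39480$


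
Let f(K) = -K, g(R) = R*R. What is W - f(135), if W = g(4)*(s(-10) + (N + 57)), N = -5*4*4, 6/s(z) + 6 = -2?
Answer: -245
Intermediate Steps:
s(z) = -¾ (s(z) = 6/(-6 - 2) = 6/(-8) = 6*(-⅛) = -¾)
N = -80 (N = -20*4 = -80)
g(R) = R²
W = -380 (W = 4²*(-¾ + (-80 + 57)) = 16*(-¾ - 23) = 16*(-95/4) = -380)
W - f(135) = -380 - (-1)*135 = -380 - 1*(-135) = -380 + 135 = -245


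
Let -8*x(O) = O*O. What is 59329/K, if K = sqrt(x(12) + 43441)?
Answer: 59329*sqrt(43423)/43423 ≈ 284.71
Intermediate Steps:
x(O) = -O**2/8 (x(O) = -O*O/8 = -O**2/8)
K = sqrt(43423) (K = sqrt(-1/8*12**2 + 43441) = sqrt(-1/8*144 + 43441) = sqrt(-18 + 43441) = sqrt(43423) ≈ 208.38)
59329/K = 59329/(sqrt(43423)) = 59329*(sqrt(43423)/43423) = 59329*sqrt(43423)/43423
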